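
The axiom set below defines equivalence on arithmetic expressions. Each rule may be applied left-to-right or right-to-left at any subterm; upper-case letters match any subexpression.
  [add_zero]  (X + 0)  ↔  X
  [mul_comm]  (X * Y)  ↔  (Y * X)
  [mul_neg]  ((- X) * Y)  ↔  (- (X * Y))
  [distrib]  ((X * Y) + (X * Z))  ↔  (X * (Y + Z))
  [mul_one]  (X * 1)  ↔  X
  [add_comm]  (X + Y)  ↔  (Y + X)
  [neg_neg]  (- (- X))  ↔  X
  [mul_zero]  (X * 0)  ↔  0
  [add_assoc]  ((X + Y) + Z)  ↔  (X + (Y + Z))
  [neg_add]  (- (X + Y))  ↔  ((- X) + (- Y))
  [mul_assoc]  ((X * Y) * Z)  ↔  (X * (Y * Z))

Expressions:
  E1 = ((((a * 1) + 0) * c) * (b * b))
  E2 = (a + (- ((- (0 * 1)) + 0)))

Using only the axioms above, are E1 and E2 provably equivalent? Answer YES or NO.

NO

Every axiom is a valid identity, so a rewrite proof would force E1 and E2 to agree under every assignment.
At a=1, b=0, c=0: E1 = 0 but E2 = 1; they differ, so no derivation exists.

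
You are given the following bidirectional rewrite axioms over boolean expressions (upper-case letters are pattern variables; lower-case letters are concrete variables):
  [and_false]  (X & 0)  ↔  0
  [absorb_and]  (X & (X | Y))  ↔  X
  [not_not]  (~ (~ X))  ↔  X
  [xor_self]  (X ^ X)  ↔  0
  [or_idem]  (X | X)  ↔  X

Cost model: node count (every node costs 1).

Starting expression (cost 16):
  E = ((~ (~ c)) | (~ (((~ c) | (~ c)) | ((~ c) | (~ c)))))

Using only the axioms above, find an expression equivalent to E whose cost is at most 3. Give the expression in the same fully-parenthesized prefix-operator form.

(~ (~ c))   [cost 3]

1. [or_idem →] (((~ c) | (~ c)) | ((~ c) | (~ c)))  →  ((~ c) | (~ c));  E = ((~ (~ c)) | (~ ((~ c) | (~ c))))
2. [or_idem →] ((~ c) | (~ c))  →  (~ c);  E = ((~ (~ c)) | (~ (~ c)))
3. [or_idem →] ((~ (~ c)) | (~ (~ c)))  →  (~ (~ c));  cost 3 ≤ 3, done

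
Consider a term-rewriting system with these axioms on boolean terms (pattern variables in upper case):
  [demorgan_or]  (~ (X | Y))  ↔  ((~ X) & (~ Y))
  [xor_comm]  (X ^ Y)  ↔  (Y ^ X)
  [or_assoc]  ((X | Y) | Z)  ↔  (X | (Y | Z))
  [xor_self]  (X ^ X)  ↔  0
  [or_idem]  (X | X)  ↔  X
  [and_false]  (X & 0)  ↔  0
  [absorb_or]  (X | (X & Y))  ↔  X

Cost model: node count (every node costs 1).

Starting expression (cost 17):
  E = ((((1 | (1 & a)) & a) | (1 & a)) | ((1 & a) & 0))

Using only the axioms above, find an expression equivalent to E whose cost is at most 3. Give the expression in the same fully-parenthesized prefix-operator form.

(1) (1 | (1 & a))  =[absorb_or →]=  1    ⊢ (((1 & a) | (1 & a)) | ((1 & a) & 0))
(2) ((1 & a) | (1 & a))  =[or_idem →]=  (1 & a)    ⊢ ((1 & a) | ((1 & a) & 0))
(3) ((1 & a) | ((1 & a) & 0))  =[absorb_or →]=  (1 & a)    ⊢ cost 3, within 3

(1 & a)   [cost 3]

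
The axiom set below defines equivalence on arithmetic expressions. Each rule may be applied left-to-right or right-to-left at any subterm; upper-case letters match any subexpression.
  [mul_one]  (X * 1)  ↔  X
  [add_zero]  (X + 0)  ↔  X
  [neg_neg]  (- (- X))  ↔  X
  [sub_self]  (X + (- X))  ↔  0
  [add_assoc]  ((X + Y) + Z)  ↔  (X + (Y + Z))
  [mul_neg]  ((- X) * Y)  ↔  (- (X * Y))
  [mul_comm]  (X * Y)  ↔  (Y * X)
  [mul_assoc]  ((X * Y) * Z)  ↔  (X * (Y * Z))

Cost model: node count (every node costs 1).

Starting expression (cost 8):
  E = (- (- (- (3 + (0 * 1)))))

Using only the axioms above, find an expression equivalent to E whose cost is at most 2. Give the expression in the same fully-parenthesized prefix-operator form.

(1) (- (- (3 + (0 * 1))))  =[neg_neg →]=  (3 + (0 * 1))    ⊢ (- (3 + (0 * 1)))
(2) (0 * 1)  =[mul_one →]=  0    ⊢ (- (3 + 0))
(3) (3 + 0)  =[add_zero →]=  3    ⊢ cost 2, within 2

(- 3)   [cost 2]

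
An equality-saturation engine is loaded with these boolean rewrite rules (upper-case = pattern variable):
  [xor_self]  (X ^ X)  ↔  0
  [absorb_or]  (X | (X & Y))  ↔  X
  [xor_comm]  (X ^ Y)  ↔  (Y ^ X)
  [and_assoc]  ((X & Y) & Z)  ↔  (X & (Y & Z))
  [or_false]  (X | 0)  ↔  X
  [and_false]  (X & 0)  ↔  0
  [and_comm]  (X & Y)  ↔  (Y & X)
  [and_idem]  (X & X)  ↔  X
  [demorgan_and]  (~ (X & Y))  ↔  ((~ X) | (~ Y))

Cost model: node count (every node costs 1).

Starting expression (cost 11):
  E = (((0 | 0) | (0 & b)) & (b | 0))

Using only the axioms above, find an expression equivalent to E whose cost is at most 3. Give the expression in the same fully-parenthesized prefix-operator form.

(0 & b)   [cost 3]

step 1: or_false (→) rewrites (0 | 0) into 0, now ((0 | (0 & b)) & (b | 0))
step 2: absorb_or (→) rewrites (0 | (0 & b)) into 0, now (0 & (b | 0))
step 3: or_false (→) rewrites (b | 0) into b, reaching cost 3 (bound 3)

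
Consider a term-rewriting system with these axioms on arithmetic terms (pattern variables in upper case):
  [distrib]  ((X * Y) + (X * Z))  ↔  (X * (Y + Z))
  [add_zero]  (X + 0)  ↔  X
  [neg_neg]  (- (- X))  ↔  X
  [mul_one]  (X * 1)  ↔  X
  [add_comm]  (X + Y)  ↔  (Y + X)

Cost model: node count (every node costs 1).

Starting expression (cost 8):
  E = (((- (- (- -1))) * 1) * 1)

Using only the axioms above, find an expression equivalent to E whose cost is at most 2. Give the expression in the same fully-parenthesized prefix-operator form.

(- -1)   [cost 2]

(1) ((- (- (- -1))) * 1)  =[mul_one →]=  (- (- (- -1)))    ⊢ ((- (- (- -1))) * 1)
(2) (- (- -1))  =[neg_neg →]=  -1    ⊢ ((- -1) * 1)
(3) ((- -1) * 1)  =[mul_one →]=  (- -1)    ⊢ cost 2, within 2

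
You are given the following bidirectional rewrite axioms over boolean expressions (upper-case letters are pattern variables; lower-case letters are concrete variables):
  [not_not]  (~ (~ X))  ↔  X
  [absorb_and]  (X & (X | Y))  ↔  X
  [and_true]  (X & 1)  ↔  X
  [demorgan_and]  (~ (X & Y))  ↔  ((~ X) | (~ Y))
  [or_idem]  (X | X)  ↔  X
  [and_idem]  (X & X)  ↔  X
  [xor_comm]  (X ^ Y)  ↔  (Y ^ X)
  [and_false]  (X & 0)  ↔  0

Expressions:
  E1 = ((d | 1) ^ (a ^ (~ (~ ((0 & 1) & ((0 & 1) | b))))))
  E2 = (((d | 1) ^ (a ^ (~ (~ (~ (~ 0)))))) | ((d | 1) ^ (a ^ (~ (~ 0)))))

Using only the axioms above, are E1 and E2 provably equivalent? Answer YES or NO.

(1) ((0 & 1) & ((0 & 1) | b))  =[absorb_and →]=  (0 & 1)    ⊢ ((d | 1) ^ (a ^ (~ (~ (0 & 1)))))
(2) (~ (~ (0 & 1)))  =[not_not →]=  (0 & 1)    ⊢ ((d | 1) ^ (a ^ (0 & 1)))
(3) (0 & 1)  =[and_true →]=  0    ⊢ ((d | 1) ^ (a ^ 0))
(4) 0  =[not_not ←]=  (~ (~ 0))    ⊢ ((d | 1) ^ (a ^ (~ (~ 0))))
(5) ((d | 1) ^ (a ^ (~ (~ 0))))  =[or_idem ←]=  (((d | 1) ^ (a ^ (~ (~ 0)))) | ((d | 1) ^ (a ^ (~ (~ 0)))))
(6) 0  =[not_not ←]=  (~ (~ 0))    ⊢ E2

YES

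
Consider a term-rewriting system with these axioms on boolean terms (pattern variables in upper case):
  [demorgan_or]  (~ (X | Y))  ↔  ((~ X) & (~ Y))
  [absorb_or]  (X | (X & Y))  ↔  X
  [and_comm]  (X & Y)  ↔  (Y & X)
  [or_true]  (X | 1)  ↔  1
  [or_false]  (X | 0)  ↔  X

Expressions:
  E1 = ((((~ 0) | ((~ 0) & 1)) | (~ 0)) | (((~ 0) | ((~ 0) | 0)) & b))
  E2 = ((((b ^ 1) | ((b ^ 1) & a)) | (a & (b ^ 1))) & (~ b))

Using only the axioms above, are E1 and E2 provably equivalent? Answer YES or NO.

NO

The axioms are sound identities: if E1 ↔* E2 then E1 and E2 evaluate identically under any assignment.
Under a=0, b=1: E1 evaluates to 1, E2 to 0. Distinct ⇒ no rewrite sequence connects them.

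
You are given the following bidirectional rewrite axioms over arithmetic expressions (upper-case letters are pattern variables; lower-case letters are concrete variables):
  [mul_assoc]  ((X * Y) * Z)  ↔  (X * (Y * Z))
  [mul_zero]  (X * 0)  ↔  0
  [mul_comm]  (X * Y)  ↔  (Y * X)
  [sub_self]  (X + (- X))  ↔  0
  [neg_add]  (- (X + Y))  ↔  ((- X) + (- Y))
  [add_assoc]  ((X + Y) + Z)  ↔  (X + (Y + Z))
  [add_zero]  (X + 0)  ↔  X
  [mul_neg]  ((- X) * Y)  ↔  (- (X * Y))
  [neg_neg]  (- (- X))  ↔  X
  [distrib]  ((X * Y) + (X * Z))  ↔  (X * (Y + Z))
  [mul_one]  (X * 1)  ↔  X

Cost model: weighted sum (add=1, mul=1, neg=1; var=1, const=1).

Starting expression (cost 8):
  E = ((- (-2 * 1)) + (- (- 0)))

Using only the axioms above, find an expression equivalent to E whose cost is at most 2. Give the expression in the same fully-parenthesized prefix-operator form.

(1) (-2 * 1)  =[mul_one →]=  -2    ⊢ ((- -2) + (- (- 0)))
(2) (- (- 0))  =[neg_neg →]=  0    ⊢ ((- -2) + 0)
(3) ((- -2) + 0)  =[add_zero →]=  (- -2)    ⊢ cost 2, within 2

(- -2)   [cost 2]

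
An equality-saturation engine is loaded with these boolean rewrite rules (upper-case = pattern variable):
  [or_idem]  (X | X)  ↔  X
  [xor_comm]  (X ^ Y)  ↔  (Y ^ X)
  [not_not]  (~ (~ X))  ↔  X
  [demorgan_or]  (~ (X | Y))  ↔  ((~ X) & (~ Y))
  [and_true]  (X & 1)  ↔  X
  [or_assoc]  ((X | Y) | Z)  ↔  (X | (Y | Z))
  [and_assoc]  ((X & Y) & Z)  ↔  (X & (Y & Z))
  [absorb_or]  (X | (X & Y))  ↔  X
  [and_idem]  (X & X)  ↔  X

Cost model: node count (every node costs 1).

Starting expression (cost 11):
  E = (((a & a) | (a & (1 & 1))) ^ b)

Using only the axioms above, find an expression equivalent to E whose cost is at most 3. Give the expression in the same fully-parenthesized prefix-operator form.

(a ^ b)   [cost 3]

(1) (1 & 1)  =[and_idem →]=  1    ⊢ (((a & a) | (a & 1)) ^ b)
(2) (a & a)  =[and_idem →]=  a    ⊢ ((a | (a & 1)) ^ b)
(3) (a | (a & 1))  =[absorb_or →]=  a    ⊢ cost 3, within 3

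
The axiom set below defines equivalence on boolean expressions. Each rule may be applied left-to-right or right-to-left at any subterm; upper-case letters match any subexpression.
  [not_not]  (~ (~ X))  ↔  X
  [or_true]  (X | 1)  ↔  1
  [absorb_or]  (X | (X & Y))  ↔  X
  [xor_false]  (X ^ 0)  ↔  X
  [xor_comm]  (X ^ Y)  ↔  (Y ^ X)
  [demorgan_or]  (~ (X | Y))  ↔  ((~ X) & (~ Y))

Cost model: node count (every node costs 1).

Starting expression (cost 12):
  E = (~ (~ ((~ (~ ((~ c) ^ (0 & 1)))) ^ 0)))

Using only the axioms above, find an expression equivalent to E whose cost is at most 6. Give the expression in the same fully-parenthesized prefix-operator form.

((~ c) ^ (0 & 1))   [cost 6]

(1) (~ (~ ((~ c) ^ (0 & 1))))  =[not_not →]=  ((~ c) ^ (0 & 1))    ⊢ (~ (~ (((~ c) ^ (0 & 1)) ^ 0)))
(2) (~ (~ (((~ c) ^ (0 & 1)) ^ 0)))  =[not_not →]=  (((~ c) ^ (0 & 1)) ^ 0)
(3) (((~ c) ^ (0 & 1)) ^ 0)  =[xor_false →]=  ((~ c) ^ (0 & 1))    ⊢ cost 6, within 6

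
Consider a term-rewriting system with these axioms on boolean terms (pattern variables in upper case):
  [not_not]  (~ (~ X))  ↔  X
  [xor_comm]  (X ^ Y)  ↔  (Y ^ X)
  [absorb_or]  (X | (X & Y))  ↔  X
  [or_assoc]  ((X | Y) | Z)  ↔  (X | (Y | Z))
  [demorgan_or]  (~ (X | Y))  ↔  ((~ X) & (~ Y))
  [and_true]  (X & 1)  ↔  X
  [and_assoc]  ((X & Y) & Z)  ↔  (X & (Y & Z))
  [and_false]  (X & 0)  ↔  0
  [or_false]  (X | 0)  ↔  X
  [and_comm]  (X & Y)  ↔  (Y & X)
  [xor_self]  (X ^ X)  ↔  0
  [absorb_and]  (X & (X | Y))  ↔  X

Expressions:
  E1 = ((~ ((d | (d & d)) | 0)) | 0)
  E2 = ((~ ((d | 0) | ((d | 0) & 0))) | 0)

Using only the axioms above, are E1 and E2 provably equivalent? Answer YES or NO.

(1) ((~ ((d | (d & d)) | 0)) | 0)  =[or_false →]=  (~ ((d | (d & d)) | 0))
(2) (d | (d & d))  =[absorb_or →]=  d    ⊢ (~ (d | 0))
(3) (~ (d | 0))  =[or_false ←]=  ((~ (d | 0)) | 0)
(4) (d | 0)  =[absorb_or ←]=  ((d | 0) | ((d | 0) & 0))    ⊢ E2

YES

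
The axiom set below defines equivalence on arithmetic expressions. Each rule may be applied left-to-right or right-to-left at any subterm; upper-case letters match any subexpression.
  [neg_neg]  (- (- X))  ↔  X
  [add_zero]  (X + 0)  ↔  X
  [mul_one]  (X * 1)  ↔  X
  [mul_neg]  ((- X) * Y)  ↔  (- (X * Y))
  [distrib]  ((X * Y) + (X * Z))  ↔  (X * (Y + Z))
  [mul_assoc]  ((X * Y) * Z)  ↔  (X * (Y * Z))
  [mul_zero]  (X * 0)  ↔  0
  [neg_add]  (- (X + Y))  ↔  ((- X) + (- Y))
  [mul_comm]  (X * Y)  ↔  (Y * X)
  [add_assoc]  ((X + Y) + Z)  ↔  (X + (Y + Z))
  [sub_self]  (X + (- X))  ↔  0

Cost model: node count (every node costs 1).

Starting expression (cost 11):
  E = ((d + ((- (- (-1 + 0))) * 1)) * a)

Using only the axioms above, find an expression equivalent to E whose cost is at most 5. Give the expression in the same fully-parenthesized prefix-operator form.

((d + -1) * a)   [cost 5]

1. [neg_neg →] (- (- (-1 + 0)))  →  (-1 + 0);  E = ((d + ((-1 + 0) * 1)) * a)
2. [add_zero →] (-1 + 0)  →  -1;  E = ((d + (-1 * 1)) * a)
3. [mul_one →] (-1 * 1)  →  -1;  cost 5 ≤ 5, done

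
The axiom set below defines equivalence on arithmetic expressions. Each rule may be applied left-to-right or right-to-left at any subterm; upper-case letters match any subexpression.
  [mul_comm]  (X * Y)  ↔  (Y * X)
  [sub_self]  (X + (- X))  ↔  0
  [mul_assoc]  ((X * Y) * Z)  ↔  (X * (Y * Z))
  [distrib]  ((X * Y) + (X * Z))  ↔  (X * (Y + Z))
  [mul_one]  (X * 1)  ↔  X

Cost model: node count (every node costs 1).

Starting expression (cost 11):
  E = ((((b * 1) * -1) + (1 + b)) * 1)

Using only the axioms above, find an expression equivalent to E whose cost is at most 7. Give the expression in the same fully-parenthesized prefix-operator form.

((-1 * b) + (1 + b))   [cost 7]

1. [mul_one →] ((((b * 1) * -1) + (1 + b)) * 1)  →  (((b * 1) * -1) + (1 + b))
2. [mul_comm →] ((b * 1) * -1)  →  (-1 * (b * 1));  E = ((-1 * (b * 1)) + (1 + b))
3. [mul_one →] (b * 1)  →  b;  cost 7 ≤ 7, done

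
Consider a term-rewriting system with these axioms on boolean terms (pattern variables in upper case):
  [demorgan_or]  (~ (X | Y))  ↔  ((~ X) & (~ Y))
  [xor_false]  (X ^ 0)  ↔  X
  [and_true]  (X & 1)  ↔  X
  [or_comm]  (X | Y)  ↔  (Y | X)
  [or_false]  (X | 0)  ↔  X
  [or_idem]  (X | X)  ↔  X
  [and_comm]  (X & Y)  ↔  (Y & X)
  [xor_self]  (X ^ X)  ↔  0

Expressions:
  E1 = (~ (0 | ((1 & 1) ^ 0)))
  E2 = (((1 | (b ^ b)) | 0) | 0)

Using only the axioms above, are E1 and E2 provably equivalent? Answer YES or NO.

NO

All listed rules preserve value, hence provable equivalence implies equal values everywhere; look for a separating assignment.
b=0 gives E1 ↦ 0, E2 ↦ 1; values differ ⇒ not provably equivalent.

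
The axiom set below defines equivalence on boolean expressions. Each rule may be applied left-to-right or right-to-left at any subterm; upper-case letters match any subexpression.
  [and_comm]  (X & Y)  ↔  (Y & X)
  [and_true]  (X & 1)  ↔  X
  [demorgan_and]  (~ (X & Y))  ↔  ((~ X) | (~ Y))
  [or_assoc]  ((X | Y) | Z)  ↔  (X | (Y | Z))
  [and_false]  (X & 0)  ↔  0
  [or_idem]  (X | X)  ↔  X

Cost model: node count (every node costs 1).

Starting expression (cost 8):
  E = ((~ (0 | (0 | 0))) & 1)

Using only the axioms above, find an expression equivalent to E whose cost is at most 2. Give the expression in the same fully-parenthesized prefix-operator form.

(1) (0 | 0)  =[or_idem →]=  0    ⊢ ((~ (0 | 0)) & 1)
(2) (0 | 0)  =[or_idem →]=  0    ⊢ ((~ 0) & 1)
(3) ((~ 0) & 1)  =[and_true →]=  (~ 0)    ⊢ cost 2, within 2

(~ 0)   [cost 2]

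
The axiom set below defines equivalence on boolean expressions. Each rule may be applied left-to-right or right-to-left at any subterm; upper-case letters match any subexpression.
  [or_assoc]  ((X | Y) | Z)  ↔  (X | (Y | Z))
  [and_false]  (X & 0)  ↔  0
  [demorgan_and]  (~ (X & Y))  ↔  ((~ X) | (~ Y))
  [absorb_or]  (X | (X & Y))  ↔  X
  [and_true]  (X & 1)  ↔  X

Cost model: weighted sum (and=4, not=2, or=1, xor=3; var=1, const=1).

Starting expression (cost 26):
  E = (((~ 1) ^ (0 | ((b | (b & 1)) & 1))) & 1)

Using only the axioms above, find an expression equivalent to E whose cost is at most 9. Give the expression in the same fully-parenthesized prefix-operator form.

(1) (((~ 1) ^ (0 | ((b | (b & 1)) & 1))) & 1)  =[and_true →]=  ((~ 1) ^ (0 | ((b | (b & 1)) & 1)))
(2) ((b | (b & 1)) & 1)  =[and_true →]=  (b | (b & 1))    ⊢ ((~ 1) ^ (0 | (b | (b & 1))))
(3) (b | (b & 1))  =[absorb_or →]=  b    ⊢ cost 9, within 9

((~ 1) ^ (0 | b))   [cost 9]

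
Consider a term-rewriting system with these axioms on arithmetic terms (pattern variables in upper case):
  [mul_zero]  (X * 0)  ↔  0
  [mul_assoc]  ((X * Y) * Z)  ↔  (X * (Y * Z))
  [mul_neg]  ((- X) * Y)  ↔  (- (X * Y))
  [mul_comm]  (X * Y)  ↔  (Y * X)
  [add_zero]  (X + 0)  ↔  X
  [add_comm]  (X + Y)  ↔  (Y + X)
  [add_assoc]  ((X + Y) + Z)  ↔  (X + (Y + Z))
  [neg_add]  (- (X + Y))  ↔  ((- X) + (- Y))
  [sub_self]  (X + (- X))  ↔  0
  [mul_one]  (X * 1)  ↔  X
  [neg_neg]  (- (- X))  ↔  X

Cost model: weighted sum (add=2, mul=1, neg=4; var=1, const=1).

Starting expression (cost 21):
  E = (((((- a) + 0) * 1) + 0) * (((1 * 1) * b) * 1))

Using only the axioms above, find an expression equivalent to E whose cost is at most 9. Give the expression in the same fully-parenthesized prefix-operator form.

((- a) * (1 * b))   [cost 9]

(1) (((- a) + 0) * 1)  =[mul_one →]=  ((- a) + 0)    ⊢ ((((- a) + 0) + 0) * (((1 * 1) * b) * 1))
(2) (((- a) + 0) + 0)  =[add_zero →]=  ((- a) + 0)    ⊢ (((- a) + 0) * (((1 * 1) * b) * 1))
(3) (((1 * 1) * b) * 1)  =[mul_one →]=  ((1 * 1) * b)    ⊢ (((- a) + 0) * ((1 * 1) * b))
(4) ((- a) + 0)  =[add_zero →]=  (- a)    ⊢ ((- a) * ((1 * 1) * b))
(5) (1 * 1)  =[mul_one →]=  1    ⊢ cost 9, within 9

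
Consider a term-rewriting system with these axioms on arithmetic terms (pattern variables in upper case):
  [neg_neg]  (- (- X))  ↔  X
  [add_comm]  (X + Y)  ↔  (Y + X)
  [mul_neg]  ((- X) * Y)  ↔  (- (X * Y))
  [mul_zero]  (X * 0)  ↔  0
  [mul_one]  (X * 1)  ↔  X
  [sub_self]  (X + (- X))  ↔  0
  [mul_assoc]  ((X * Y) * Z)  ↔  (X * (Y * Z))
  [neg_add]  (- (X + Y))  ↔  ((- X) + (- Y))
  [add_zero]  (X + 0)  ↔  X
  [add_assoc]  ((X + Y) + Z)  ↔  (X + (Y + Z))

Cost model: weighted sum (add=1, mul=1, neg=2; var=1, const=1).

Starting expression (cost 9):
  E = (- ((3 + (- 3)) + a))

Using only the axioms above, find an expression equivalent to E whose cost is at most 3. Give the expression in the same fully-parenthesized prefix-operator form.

(- a)   [cost 3]

step 1: add_comm (→) rewrites ((3 + (- 3)) + a) into (a + (3 + (- 3))), now (- (a + (3 + (- 3))))
step 2: sub_self (→) rewrites (3 + (- 3)) into 0, now (- (a + 0))
step 3: add_zero (→) rewrites (a + 0) into a, reaching cost 3 (bound 3)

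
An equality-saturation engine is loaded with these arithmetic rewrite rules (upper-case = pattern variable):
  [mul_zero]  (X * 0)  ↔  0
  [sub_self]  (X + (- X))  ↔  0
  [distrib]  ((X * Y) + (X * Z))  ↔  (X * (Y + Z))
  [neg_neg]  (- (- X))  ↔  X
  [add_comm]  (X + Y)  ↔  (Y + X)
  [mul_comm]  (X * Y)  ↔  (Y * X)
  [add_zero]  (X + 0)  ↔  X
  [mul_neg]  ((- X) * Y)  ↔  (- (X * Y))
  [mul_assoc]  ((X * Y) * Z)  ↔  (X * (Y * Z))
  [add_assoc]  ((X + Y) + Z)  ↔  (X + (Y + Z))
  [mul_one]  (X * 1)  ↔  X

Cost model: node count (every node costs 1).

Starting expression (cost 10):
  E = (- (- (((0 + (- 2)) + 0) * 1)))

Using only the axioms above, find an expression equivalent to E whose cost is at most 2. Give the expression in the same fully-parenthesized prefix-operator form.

(- 2)   [cost 2]

step 1: neg_neg (→) rewrites (- (- (((0 + (- 2)) + 0) * 1))) into (((0 + (- 2)) + 0) * 1)
step 2: add_comm (→) rewrites (0 + (- 2)) into ((- 2) + 0), now ((((- 2) + 0) + 0) * 1)
step 3: add_zero (→) rewrites (((- 2) + 0) + 0) into ((- 2) + 0), now (((- 2) + 0) * 1)
step 4: add_zero (→) rewrites ((- 2) + 0) into (- 2), now ((- 2) * 1)
step 5: mul_one (→) rewrites ((- 2) * 1) into (- 2), reaching cost 2 (bound 2)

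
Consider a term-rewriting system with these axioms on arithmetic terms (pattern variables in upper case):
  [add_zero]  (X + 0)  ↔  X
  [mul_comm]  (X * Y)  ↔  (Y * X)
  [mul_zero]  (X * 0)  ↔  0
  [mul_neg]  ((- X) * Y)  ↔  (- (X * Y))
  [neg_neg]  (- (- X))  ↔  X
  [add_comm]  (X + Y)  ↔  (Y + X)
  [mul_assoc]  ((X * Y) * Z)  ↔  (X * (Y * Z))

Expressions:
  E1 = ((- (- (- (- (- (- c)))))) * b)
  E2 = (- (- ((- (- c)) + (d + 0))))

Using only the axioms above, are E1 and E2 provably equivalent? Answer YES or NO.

NO

All listed rules preserve value, hence provable equivalence implies equal values everywhere; look for a separating assignment.
b=0, c=0, d=1 gives E1 ↦ 0, E2 ↦ 1; values differ ⇒ not provably equivalent.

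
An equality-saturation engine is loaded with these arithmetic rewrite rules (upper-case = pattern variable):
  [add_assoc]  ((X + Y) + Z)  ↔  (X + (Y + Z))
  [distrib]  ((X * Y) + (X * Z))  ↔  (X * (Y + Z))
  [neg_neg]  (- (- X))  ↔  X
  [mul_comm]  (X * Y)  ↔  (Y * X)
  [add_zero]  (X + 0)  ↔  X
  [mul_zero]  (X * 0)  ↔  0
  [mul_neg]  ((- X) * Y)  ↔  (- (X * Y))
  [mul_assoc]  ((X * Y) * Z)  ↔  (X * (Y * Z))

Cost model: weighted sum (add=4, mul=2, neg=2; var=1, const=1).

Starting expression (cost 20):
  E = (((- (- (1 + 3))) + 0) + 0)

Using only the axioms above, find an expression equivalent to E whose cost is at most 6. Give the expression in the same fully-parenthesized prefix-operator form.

step 1: add_zero (→) rewrites (((- (- (1 + 3))) + 0) + 0) into ((- (- (1 + 3))) + 0)
step 2: neg_neg (→) rewrites (- (- (1 + 3))) into (1 + 3), now ((1 + 3) + 0)
step 3: add_zero (→) rewrites ((1 + 3) + 0) into (1 + 3), reaching cost 6 (bound 6)

(1 + 3)   [cost 6]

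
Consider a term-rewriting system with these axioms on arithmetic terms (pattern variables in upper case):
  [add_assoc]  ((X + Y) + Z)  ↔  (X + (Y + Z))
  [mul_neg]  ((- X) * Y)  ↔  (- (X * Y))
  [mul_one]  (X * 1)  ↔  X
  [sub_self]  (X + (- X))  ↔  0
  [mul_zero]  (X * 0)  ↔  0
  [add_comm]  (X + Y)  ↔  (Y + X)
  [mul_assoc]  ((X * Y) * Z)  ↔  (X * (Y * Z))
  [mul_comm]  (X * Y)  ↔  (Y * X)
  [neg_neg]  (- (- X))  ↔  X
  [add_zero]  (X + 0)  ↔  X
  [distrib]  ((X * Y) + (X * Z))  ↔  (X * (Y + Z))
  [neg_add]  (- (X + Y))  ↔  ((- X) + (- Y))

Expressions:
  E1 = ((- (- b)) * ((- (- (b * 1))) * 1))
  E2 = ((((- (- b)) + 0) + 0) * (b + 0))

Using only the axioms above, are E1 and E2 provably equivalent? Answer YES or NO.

step 1: mul_one (→) rewrites ((- (- (b * 1))) * 1) into (- (- (b * 1))), now ((- (- b)) * (- (- (b * 1))))
step 2: neg_neg (→) rewrites (- (- (b * 1))) into (b * 1), now ((- (- b)) * (b * 1))
step 3: neg_neg (→) rewrites (- (- b)) into b, now (b * (b * 1))
step 4: mul_one (→) rewrites (b * 1) into b, now (b * b)
step 5: add_zero (←) rewrites b into (b + 0), now ((b + 0) * b)
step 6: add_zero (←) rewrites b into (b + 0), now ((b + 0) * (b + 0))
step 7: add_zero (←) rewrites b into (b + 0), now (((b + 0) + 0) * (b + 0))
step 8: neg_neg (←) rewrites b into (- (- b)), which is E2

YES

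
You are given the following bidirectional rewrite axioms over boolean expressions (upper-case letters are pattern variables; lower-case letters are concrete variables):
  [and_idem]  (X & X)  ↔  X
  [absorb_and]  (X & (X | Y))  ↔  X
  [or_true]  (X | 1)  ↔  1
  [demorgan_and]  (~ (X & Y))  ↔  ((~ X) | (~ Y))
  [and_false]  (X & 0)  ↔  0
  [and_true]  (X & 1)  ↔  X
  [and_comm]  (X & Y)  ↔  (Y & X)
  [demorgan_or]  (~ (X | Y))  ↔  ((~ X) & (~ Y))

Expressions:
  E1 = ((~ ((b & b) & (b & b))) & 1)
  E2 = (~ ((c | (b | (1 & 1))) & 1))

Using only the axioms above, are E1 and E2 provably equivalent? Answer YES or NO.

NO

All listed rules preserve value, hence provable equivalence implies equal values everywhere; look for a separating assignment.
b=0, c=0 gives E1 ↦ 1, E2 ↦ 0; values differ ⇒ not provably equivalent.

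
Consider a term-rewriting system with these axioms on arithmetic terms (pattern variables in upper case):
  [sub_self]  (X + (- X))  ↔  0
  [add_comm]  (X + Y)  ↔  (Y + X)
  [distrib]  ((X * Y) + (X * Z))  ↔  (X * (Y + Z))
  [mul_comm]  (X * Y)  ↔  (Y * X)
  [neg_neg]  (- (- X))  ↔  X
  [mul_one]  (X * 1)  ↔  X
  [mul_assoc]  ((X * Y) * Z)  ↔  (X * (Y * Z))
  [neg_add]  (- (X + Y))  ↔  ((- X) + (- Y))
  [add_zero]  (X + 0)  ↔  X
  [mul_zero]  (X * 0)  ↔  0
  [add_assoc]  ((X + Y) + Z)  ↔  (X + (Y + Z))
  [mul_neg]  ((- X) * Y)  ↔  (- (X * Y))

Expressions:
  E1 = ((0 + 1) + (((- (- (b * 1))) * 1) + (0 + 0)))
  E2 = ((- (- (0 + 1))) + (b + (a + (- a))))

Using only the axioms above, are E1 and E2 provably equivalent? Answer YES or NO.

YES

1. [neg_neg →] (- (- (b * 1)))  →  (b * 1);  E1 = ((0 + 1) + (((b * 1) * 1) + (0 + 0)))
2. [mul_one →] (b * 1)  →  b;  E1 = ((0 + 1) + ((b * 1) + (0 + 0)))
3. [mul_one →] (b * 1)  →  b;  E1 = ((0 + 1) + (b + (0 + 0)))
4. [add_comm →] (b + (0 + 0))  →  ((0 + 0) + b);  E1 = ((0 + 1) + ((0 + 0) + b))
5. [add_zero →] (0 + 0)  →  0;  E1 = ((0 + 1) + (0 + b))
6. [add_comm →] (0 + b)  →  (b + 0);  E1 = ((0 + 1) + (b + 0))
7. [neg_neg ←] (0 + 1)  →  (- (- (0 + 1)));  E1 = ((- (- (0 + 1))) + (b + 0))
8. [sub_self ←] 0  →  (a + (- a));  this is E2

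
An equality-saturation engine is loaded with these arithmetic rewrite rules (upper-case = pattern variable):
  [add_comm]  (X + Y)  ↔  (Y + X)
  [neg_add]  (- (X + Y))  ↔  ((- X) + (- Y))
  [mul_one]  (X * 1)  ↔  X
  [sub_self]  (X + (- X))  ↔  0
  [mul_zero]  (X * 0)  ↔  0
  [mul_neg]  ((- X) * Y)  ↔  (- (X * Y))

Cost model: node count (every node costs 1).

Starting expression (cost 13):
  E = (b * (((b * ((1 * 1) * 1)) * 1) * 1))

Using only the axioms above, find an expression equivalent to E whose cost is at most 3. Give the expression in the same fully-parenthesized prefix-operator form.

(b * b)   [cost 3]

1. [mul_one →] ((1 * 1) * 1)  →  (1 * 1);  E = (b * (((b * (1 * 1)) * 1) * 1))
2. [mul_one →] ((b * (1 * 1)) * 1)  →  (b * (1 * 1));  E = (b * ((b * (1 * 1)) * 1))
3. [mul_one →] (1 * 1)  →  1;  E = (b * ((b * 1) * 1))
4. [mul_one →] ((b * 1) * 1)  →  (b * 1);  E = (b * (b * 1))
5. [mul_one →] (b * 1)  →  b;  cost 3 ≤ 3, done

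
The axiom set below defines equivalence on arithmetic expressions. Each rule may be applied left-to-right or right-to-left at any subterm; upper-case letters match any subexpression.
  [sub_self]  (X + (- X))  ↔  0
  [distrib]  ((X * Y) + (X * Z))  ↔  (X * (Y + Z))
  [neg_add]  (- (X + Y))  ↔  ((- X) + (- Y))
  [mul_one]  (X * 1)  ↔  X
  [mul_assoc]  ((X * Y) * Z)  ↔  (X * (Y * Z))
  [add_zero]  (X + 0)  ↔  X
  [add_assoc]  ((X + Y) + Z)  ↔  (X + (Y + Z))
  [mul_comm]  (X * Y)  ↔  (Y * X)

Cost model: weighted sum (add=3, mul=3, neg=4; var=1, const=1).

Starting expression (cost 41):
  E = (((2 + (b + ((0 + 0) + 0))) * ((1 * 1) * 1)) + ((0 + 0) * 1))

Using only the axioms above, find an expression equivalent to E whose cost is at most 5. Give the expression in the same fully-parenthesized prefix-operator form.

step 1: add_zero (→) rewrites ((0 + 0) + 0) into (0 + 0), now (((2 + (b + (0 + 0))) * ((1 * 1) * 1)) + ((0 + 0) * 1))
step 2: mul_one (→) rewrites ((0 + 0) * 1) into (0 + 0), now (((2 + (b + (0 + 0))) * ((1 * 1) * 1)) + (0 + 0))
step 3: add_zero (→) rewrites (0 + 0) into 0, now (((2 + (b + (0 + 0))) * ((1 * 1) * 1)) + 0)
step 4: add_zero (→) rewrites (0 + 0) into 0, now (((2 + (b + 0)) * ((1 * 1) * 1)) + 0)
step 5: mul_one (→) rewrites (1 * 1) into 1, now (((2 + (b + 0)) * (1 * 1)) + 0)
step 6: mul_one (→) rewrites (1 * 1) into 1, now (((2 + (b + 0)) * 1) + 0)
step 7: add_zero (→) rewrites (b + 0) into b, now (((2 + b) * 1) + 0)
step 8: mul_one (→) rewrites ((2 + b) * 1) into (2 + b), now ((2 + b) + 0)
step 9: add_zero (→) rewrites ((2 + b) + 0) into (2 + b), reaching cost 5 (bound 5)

(2 + b)   [cost 5]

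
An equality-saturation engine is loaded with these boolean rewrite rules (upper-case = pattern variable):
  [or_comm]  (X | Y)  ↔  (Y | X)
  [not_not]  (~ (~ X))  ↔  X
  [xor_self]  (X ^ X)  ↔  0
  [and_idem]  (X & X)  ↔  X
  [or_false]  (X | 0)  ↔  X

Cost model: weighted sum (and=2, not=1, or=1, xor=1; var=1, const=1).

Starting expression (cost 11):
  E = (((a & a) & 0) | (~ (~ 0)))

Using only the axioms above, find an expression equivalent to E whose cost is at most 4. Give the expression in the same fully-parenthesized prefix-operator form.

(a & 0)   [cost 4]

(1) (~ (~ 0))  =[not_not →]=  0    ⊢ (((a & a) & 0) | 0)
(2) (a & a)  =[and_idem →]=  a    ⊢ ((a & 0) | 0)
(3) ((a & 0) | 0)  =[or_false →]=  (a & 0)    ⊢ cost 4, within 4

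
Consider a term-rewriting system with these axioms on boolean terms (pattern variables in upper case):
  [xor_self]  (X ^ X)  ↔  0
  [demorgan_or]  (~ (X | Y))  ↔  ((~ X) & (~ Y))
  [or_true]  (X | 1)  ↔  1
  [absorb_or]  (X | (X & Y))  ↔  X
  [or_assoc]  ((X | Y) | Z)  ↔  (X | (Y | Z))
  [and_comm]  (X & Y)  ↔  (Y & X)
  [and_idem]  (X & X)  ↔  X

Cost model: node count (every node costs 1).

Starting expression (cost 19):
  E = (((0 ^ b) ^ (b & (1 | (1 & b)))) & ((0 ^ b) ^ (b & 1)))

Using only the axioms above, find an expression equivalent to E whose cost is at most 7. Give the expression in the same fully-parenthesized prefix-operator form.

1. [absorb_or →] (1 | (1 & b))  →  1;  E = (((0 ^ b) ^ (b & 1)) & ((0 ^ b) ^ (b & 1)))
2. [and_idem →] (((0 ^ b) ^ (b & 1)) & ((0 ^ b) ^ (b & 1)))  →  ((0 ^ b) ^ (b & 1));  cost 7 ≤ 7, done

((0 ^ b) ^ (b & 1))   [cost 7]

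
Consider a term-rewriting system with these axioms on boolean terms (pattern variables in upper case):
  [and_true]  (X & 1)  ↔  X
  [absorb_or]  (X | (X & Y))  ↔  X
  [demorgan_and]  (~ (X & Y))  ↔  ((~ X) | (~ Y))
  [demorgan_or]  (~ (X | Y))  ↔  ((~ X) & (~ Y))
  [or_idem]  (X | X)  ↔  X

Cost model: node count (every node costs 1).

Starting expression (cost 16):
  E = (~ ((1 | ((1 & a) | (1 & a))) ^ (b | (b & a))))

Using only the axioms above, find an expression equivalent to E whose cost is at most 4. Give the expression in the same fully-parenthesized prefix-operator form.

(~ (1 ^ b))   [cost 4]

step 1: or_idem (→) rewrites ((1 & a) | (1 & a)) into (1 & a), now (~ ((1 | (1 & a)) ^ (b | (b & a))))
step 2: absorb_or (→) rewrites (1 | (1 & a)) into 1, now (~ (1 ^ (b | (b & a))))
step 3: absorb_or (→) rewrites (b | (b & a)) into b, reaching cost 4 (bound 4)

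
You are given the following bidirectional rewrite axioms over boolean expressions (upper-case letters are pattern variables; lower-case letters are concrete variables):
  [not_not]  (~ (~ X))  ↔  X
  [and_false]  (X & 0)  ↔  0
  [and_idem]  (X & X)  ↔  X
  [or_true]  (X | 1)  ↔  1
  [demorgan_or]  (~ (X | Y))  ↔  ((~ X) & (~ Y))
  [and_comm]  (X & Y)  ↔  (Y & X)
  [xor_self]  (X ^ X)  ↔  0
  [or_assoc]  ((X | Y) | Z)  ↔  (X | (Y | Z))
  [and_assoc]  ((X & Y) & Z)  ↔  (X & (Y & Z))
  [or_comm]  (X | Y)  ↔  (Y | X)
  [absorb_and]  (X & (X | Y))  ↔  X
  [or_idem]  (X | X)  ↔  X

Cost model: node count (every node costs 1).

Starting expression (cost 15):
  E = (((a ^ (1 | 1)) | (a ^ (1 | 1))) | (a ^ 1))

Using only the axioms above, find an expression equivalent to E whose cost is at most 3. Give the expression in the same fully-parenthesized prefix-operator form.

(a ^ 1)   [cost 3]

1. [or_idem →] ((a ^ (1 | 1)) | (a ^ (1 | 1)))  →  (a ^ (1 | 1));  E = ((a ^ (1 | 1)) | (a ^ 1))
2. [or_idem →] (1 | 1)  →  1;  E = ((a ^ 1) | (a ^ 1))
3. [or_idem →] ((a ^ 1) | (a ^ 1))  →  (a ^ 1);  cost 3 ≤ 3, done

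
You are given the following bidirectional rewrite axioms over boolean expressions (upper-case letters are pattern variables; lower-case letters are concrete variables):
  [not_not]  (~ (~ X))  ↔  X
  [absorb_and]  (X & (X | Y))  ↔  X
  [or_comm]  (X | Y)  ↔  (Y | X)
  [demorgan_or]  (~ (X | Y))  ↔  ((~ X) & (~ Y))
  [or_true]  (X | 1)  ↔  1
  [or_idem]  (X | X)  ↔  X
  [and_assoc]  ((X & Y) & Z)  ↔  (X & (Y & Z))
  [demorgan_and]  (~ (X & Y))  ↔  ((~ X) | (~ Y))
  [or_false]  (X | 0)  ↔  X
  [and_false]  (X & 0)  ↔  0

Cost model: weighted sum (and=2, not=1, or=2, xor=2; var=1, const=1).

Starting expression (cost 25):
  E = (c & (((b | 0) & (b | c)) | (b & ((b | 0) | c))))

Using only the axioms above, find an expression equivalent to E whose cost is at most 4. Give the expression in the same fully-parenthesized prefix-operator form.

(1) (b | 0)  =[or_false →]=  b    ⊢ (c & (((b | 0) & (b | c)) | (b & (b | c))))
(2) (b | 0)  =[or_false →]=  b    ⊢ (c & ((b & (b | c)) | (b & (b | c))))
(3) ((b & (b | c)) | (b & (b | c)))  =[or_idem →]=  (b & (b | c))    ⊢ (c & (b & (b | c)))
(4) (b & (b | c))  =[absorb_and →]=  b    ⊢ cost 4, within 4

(c & b)   [cost 4]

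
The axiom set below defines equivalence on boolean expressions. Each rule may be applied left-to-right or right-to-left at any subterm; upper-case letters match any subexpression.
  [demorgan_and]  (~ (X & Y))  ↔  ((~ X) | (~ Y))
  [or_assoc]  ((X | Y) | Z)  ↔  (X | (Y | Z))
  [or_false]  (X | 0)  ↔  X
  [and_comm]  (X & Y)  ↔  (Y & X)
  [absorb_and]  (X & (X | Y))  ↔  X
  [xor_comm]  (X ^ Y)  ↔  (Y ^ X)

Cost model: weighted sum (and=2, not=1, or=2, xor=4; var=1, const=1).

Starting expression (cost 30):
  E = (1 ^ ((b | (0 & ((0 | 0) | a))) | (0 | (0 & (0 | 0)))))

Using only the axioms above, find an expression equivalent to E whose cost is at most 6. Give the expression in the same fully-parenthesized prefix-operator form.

(1) (0 | 0)  =[or_false →]=  0    ⊢ (1 ^ ((b | (0 & (0 | a))) | (0 | (0 & (0 | 0)))))
(2) (0 & (0 | a))  =[absorb_and →]=  0    ⊢ (1 ^ ((b | 0) | (0 | (0 & (0 | 0)))))
(3) (0 & (0 | 0))  =[absorb_and →]=  0    ⊢ (1 ^ ((b | 0) | (0 | 0)))
(4) (0 | 0)  =[or_false →]=  0    ⊢ (1 ^ ((b | 0) | 0))
(5) (b | 0)  =[or_false →]=  b    ⊢ (1 ^ (b | 0))
(6) (b | 0)  =[or_false →]=  b    ⊢ cost 6, within 6

(1 ^ b)   [cost 6]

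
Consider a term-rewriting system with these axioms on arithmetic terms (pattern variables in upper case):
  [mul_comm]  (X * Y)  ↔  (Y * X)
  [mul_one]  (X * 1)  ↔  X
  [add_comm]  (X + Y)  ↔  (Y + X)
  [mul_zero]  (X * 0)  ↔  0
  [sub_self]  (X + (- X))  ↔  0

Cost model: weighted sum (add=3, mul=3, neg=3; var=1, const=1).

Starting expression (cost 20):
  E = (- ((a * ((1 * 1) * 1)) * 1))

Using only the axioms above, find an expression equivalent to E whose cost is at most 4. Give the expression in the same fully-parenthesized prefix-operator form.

(- a)   [cost 4]

step 1: mul_one (→) rewrites ((a * ((1 * 1) * 1)) * 1) into (a * ((1 * 1) * 1)), now (- (a * ((1 * 1) * 1)))
step 2: mul_one (→) rewrites ((1 * 1) * 1) into (1 * 1), now (- (a * (1 * 1)))
step 3: mul_one (→) rewrites (1 * 1) into 1, now (- (a * 1))
step 4: mul_one (→) rewrites (a * 1) into a, reaching cost 4 (bound 4)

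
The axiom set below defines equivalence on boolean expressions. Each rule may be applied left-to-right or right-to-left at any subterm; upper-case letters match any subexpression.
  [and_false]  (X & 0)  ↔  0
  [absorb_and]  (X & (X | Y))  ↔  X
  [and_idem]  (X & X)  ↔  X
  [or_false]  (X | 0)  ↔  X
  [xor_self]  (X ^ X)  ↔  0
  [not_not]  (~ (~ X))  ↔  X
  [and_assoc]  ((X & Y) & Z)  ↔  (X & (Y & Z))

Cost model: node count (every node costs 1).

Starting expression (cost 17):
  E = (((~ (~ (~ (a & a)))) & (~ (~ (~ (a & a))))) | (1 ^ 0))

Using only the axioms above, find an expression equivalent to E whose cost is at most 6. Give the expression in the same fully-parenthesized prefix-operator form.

step 1: and_idem (→) rewrites ((~ (~ (~ (a & a)))) & (~ (~ (~ (a & a))))) into (~ (~ (~ (a & a)))), now ((~ (~ (~ (a & a)))) | (1 ^ 0))
step 2: and_idem (→) rewrites (a & a) into a, now ((~ (~ (~ a))) | (1 ^ 0))
step 3: not_not (→) rewrites (~ (~ (~ a))) into (~ a), reaching cost 6 (bound 6)

((~ a) | (1 ^ 0))   [cost 6]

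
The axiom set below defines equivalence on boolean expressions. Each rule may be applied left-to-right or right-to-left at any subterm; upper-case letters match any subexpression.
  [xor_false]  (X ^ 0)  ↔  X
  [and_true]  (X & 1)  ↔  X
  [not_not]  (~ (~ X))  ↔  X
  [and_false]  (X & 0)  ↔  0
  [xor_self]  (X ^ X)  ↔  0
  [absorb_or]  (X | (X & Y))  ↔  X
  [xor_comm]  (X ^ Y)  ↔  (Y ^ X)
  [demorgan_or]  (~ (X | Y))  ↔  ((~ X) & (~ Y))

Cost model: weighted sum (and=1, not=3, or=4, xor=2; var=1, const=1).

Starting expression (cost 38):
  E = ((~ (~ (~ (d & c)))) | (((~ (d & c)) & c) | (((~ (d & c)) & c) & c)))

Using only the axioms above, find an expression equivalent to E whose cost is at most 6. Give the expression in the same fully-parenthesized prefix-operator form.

(~ (d & c))   [cost 6]

step 1: absorb_or (→) rewrites (((~ (d & c)) & c) | (((~ (d & c)) & c) & c)) into ((~ (d & c)) & c), now ((~ (~ (~ (d & c)))) | ((~ (d & c)) & c))
step 2: not_not (→) rewrites (~ (~ (~ (d & c)))) into (~ (d & c)), now ((~ (d & c)) | ((~ (d & c)) & c))
step 3: absorb_or (→) rewrites ((~ (d & c)) | ((~ (d & c)) & c)) into (~ (d & c)), reaching cost 6 (bound 6)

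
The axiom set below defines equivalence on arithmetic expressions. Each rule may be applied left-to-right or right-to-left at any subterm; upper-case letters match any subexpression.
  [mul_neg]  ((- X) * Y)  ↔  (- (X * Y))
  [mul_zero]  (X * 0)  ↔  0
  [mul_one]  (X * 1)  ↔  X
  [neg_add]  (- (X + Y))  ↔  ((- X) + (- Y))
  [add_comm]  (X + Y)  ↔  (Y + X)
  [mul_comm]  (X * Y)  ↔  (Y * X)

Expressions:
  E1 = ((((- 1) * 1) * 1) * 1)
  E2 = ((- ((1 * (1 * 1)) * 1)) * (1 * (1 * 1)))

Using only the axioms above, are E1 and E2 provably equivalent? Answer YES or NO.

1. [mul_one →] ((- 1) * 1)  →  (- 1);  E1 = (((- 1) * 1) * 1)
2. [mul_one →] ((- 1) * 1)  →  (- 1);  E1 = ((- 1) * 1)
3. [mul_one ←] 1  →  (1 * 1);  E1 = ((- 1) * (1 * 1))
4. [mul_one ←] 1  →  (1 * 1);  E1 = ((- (1 * 1)) * (1 * 1))
5. [mul_one ←] 1  →  (1 * 1);  E1 = ((- (1 * 1)) * ((1 * 1) * 1))
6. [mul_one ←] (1 * 1)  →  ((1 * 1) * 1);  E1 = ((- ((1 * 1) * 1)) * ((1 * 1) * 1))
7. [mul_comm →] ((1 * 1) * 1)  →  (1 * (1 * 1));  E1 = ((- ((1 * 1) * 1)) * (1 * (1 * 1)))
8. [mul_one ←] 1  →  (1 * 1);  this is E2

YES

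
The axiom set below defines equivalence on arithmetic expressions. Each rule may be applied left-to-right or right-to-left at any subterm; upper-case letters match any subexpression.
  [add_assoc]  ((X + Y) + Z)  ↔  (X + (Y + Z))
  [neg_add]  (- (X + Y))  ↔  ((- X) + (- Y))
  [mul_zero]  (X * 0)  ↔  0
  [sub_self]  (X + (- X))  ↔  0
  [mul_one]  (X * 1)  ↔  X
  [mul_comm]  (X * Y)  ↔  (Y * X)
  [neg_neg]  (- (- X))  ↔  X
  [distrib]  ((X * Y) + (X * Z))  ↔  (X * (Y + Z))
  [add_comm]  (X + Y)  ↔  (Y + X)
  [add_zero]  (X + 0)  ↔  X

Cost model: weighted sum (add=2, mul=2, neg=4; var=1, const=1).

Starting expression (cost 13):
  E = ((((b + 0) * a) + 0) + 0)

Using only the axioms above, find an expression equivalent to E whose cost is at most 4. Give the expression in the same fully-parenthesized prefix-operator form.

(b * a)   [cost 4]

(1) ((((b + 0) * a) + 0) + 0)  =[add_zero →]=  (((b + 0) * a) + 0)
(2) (((b + 0) * a) + 0)  =[add_zero →]=  ((b + 0) * a)
(3) (b + 0)  =[add_zero →]=  b    ⊢ cost 4, within 4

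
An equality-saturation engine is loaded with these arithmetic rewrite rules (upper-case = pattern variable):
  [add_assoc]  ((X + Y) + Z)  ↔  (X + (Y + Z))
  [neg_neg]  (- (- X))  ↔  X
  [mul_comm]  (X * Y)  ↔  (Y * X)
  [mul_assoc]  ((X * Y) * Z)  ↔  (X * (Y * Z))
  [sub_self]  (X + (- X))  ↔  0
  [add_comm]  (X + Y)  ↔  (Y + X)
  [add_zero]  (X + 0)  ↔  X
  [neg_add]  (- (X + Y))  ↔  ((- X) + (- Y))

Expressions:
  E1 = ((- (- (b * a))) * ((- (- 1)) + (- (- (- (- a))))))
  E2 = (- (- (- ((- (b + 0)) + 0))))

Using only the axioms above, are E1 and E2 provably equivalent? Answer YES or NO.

The axioms are sound identities: if E1 ↔* E2 then E1 and E2 evaluate identically under any assignment.
Under a=0, b=1: E1 evaluates to 0, E2 to 1. Distinct ⇒ no rewrite sequence connects them.

NO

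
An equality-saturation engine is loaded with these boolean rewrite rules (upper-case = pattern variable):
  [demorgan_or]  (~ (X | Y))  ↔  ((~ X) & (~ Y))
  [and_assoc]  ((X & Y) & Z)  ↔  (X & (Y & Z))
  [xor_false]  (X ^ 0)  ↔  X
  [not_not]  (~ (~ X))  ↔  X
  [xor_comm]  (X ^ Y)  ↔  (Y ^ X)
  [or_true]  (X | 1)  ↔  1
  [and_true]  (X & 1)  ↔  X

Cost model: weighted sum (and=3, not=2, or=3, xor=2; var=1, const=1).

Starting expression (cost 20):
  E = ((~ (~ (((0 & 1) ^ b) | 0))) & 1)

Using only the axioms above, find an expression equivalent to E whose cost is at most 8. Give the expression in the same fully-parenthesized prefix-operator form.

(1) (0 & 1)  =[and_true →]=  0    ⊢ ((~ (~ ((0 ^ b) | 0))) & 1)
(2) (~ (~ ((0 ^ b) | 0)))  =[not_not →]=  ((0 ^ b) | 0)    ⊢ (((0 ^ b) | 0) & 1)
(3) (((0 ^ b) | 0) & 1)  =[and_true →]=  ((0 ^ b) | 0)    ⊢ cost 8, within 8

((0 ^ b) | 0)   [cost 8]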